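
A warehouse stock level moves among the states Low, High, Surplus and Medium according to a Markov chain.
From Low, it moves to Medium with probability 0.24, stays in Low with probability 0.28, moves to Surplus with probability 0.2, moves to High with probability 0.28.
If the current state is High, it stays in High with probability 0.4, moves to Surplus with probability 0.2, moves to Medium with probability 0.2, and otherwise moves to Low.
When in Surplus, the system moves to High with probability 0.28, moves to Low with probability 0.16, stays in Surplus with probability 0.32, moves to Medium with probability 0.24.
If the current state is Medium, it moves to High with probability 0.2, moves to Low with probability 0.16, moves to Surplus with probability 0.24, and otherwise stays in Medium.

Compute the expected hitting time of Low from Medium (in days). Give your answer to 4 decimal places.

Let t(s) be the expected number of days to first reach Low from state s, with t(Low) = 0. Conditioning on the first day:
t(High) = 1 + 0.4·t(High) + 0.2·t(Surplus) + 0.2·t(Medium)
t(Surplus) = 1 + 0.28·t(High) + 0.32·t(Surplus) + 0.24·t(Medium)
t(Medium) = 1 + 0.2·t(High) + 0.24·t(Surplus) + 0.4·t(Medium)
Solving: t(High) = 5.5570, t(Surplus) = 5.8228, t(Medium) = 5.8481.
Expected days from Medium to Low: 5.8481.

5.8481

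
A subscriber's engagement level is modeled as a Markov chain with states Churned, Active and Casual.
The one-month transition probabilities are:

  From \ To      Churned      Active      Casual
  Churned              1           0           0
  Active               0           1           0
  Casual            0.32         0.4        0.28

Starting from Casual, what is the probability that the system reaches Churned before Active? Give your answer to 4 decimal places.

Let h(s) be the probability of absorption at Churned starting from transient state s. Then h(Churned) = 1 and h(Active) = 0. By first-step analysis:
h(Casual) = 0.32·1 + 0.4·0 + 0.28·h(Casual)
Solving: h(Casual) = 0.4444.
Starting from Casual, the probability is 0.4444.

0.4444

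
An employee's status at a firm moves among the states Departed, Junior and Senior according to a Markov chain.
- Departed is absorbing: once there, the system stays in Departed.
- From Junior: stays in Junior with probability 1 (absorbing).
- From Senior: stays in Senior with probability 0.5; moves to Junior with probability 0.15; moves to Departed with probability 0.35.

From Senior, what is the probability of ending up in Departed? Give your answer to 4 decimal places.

0.7000

Let h(s) be the probability of absorption at Departed starting from transient state s. Then h(Departed) = 1 and h(Junior) = 0. By first-step analysis:
h(Senior) = 0.35·1 + 0.15·0 + 0.5·h(Senior)
Solving: h(Senior) = 0.7000.
Starting from Senior, the probability is 0.7000.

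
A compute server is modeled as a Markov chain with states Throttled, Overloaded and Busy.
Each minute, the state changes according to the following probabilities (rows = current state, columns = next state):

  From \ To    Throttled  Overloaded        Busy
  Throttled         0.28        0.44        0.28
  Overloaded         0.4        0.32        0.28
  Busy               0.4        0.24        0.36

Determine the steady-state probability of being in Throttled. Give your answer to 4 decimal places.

0.3571

Let the stationary distribution be π with π = πP and π_1 + π_2 + π_3 = 1.
π_1 = 0.28·π_1 + 0.4·π_2 + 0.4·π_3
π_2 = 0.44·π_1 + 0.32·π_2 + 0.24·π_3
Solving with the normalization constraint gives π = (0.3571, 0.3385, 0.3043).
So the stationary probability of Throttled is 0.3571.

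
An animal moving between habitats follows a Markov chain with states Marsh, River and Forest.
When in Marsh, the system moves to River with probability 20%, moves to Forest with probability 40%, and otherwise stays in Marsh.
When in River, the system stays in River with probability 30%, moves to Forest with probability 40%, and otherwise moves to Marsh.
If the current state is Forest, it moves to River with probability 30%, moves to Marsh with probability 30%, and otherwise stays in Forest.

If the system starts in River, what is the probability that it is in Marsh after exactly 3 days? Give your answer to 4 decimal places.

Propagate the distribution vector 3 days from River.
After 0 days: (0.0000, 1.0000, 0.0000)
After 1 day: (0.3000, 0.3000, 0.4000)
After 2 days: (0.3300, 0.2700, 0.4000)
After 3 days: (0.3330, 0.2670, 0.4000)
P(in Marsh after 3 days) = 0.3330

0.3330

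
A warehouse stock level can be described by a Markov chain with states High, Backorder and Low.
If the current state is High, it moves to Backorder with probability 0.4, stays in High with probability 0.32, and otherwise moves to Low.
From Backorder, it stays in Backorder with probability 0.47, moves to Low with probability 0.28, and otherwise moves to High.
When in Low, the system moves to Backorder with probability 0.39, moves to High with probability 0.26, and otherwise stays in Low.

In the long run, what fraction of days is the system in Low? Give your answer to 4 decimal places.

0.3011

Let the stationary distribution be π with π = πP and π_1 + π_2 + π_3 = 1.
π_1 = 0.32·π_1 + 0.25·π_2 + 0.26·π_3
π_2 = 0.4·π_1 + 0.47·π_2 + 0.39·π_3
Solving with the normalization constraint gives π = (0.2721, 0.4269, 0.3011).
So the stationary probability of Low is 0.3011.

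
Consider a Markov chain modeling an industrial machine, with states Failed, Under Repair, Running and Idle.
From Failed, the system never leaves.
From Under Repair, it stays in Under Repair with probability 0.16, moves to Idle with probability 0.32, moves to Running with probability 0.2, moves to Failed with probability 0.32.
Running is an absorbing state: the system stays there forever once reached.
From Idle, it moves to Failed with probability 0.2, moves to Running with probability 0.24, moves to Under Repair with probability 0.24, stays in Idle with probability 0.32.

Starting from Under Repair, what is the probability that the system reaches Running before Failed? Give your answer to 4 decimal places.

Let h(s) be the probability of absorption at Running starting from transient state s. Then h(Running) = 1 and h(Failed) = 0. By first-step analysis:
h(Under Repair) = 0.32·0 + 0.16·h(Under Repair) + 0.2·1 + 0.32·h(Idle)
h(Idle) = 0.2·0 + 0.24·h(Under Repair) + 0.24·1 + 0.32·h(Idle)
Solving: h(Under Repair) = 0.4304, h(Idle) = 0.5049.
Starting from Under Repair, the probability is 0.4304.

0.4304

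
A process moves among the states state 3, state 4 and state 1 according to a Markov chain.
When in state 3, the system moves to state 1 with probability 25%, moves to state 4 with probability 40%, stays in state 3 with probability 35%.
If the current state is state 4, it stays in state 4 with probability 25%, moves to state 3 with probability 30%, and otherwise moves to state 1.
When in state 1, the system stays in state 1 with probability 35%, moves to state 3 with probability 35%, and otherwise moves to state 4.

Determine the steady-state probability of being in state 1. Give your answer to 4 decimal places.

Let the stationary distribution be π with π = πP and π_1 + π_2 + π_3 = 1.
π_1 = 0.35·π_1 + 0.3·π_2 + 0.35·π_3
π_2 = 0.4·π_1 + 0.25·π_2 + 0.3·π_3
Solving with the normalization constraint gives π = (0.3341, 0.3175, 0.3483).
So the stationary probability of state 1 is 0.3483.

0.3483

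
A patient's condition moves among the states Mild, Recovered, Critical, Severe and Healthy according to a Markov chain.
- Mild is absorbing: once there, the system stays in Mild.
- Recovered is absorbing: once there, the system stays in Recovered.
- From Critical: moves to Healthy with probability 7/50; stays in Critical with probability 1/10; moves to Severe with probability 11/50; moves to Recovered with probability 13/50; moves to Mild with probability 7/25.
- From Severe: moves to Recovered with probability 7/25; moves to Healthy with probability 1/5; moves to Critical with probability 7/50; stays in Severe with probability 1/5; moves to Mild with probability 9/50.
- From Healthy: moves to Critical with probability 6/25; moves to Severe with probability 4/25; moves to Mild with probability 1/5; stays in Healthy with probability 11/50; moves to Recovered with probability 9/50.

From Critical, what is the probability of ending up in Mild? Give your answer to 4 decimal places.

0.4953

Let h(s) be the probability of absorption at Mild starting from transient state s. Then h(Mild) = 1 and h(Recovered) = 0. By first-step analysis:
h(Critical) = 0.28·1 + 0.26·0 + 0.1·h(Critical) + 0.22·h(Severe) + 0.14·h(Healthy)
h(Severe) = 0.18·1 + 0.28·0 + 0.14·h(Critical) + 0.2·h(Severe) + 0.2·h(Healthy)
h(Healthy) = 0.2·1 + 0.18·0 + 0.24·h(Critical) + 0.16·h(Severe) + 0.22·h(Healthy)
Solving: h(Critical) = 0.4953, h(Severe) = 0.4362, h(Healthy) = 0.4983.
Starting from Critical, the probability is 0.4953.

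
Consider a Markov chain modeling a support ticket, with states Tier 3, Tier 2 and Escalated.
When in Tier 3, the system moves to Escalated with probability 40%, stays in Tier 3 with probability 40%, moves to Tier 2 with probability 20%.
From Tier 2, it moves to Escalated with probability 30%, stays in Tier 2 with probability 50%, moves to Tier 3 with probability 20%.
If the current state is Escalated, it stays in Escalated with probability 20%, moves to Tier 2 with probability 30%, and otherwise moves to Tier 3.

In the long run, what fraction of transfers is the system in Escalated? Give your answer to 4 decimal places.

Let the stationary distribution be π with π = πP and π_1 + π_2 + π_3 = 1.
π_1 = 0.4·π_1 + 0.2·π_2 + 0.5·π_3
π_2 = 0.2·π_1 + 0.5·π_2 + 0.3·π_3
Solving with the normalization constraint gives π = (0.3647, 0.3294, 0.3059).
So the stationary probability of Escalated is 0.3059.

0.3059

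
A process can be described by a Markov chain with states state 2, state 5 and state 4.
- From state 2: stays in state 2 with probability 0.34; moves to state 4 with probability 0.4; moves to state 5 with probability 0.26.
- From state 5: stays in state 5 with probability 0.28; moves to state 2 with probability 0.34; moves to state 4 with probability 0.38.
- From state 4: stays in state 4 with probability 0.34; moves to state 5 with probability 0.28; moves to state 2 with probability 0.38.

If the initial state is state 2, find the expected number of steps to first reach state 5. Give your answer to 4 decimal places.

Let t(s) be the expected number of steps to first reach state 5 from state s, with t(state 5) = 0. Conditioning on the first step:
t(state 2) = 1 + 0.34·t(state 2) + 0.4·t(state 4)
t(state 4) = 1 + 0.38·t(state 2) + 0.34·t(state 4)
Solving: t(state 2) = 3.7377, t(state 4) = 3.6671.
Expected steps from state 2 to state 5: 3.7377.

3.7377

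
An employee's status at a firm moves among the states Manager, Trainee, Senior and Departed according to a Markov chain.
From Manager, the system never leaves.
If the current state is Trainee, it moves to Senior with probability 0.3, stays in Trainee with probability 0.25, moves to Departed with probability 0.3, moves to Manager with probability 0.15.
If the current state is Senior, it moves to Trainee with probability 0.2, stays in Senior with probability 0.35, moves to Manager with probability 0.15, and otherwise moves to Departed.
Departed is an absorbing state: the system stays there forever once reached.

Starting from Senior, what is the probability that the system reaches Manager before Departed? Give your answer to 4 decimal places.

Let h(s) be the probability of absorption at Manager starting from transient state s. Then h(Manager) = 1 and h(Departed) = 0. By first-step analysis:
h(Trainee) = 0.15·1 + 0.25·h(Trainee) + 0.3·h(Senior) + 0.3·0
h(Senior) = 0.15·1 + 0.2·h(Trainee) + 0.35·h(Senior) + 0.3·0
Solving: h(Trainee) = 0.3333, h(Senior) = 0.3333.
Starting from Senior, the probability is 0.3333.

0.3333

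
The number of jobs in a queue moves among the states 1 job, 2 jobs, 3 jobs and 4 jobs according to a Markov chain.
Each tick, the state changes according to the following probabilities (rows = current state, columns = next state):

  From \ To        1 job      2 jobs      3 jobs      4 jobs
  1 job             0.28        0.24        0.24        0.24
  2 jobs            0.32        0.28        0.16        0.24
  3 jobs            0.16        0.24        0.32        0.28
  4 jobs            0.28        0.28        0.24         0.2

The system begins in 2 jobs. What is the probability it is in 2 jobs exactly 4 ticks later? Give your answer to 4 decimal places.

0.2600

Propagate the distribution vector 4 ticks from 2 jobs.
After 0 ticks: (0.0000, 1.0000, 0.0000, 0.0000)
After 1 tick: (0.3200, 0.2800, 0.1600, 0.2400)
After 2 ticks: (0.2720, 0.2608, 0.2304, 0.2368)
After 3 ticks: (0.2628, 0.2599, 0.2376, 0.2397)
After 4 ticks: (0.2619, 0.2600, 0.2382, 0.2399)
P(in 2 jobs after 4 ticks) = 0.2600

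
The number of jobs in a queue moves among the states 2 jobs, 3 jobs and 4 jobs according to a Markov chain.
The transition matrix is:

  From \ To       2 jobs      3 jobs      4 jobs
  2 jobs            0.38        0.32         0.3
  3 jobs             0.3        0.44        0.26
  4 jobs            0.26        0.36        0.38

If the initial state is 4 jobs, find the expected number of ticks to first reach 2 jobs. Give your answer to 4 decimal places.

3.6278

Let t(s) be the expected number of ticks to first reach 2 jobs from state s, with t(2 jobs) = 0. Conditioning on the first tick:
t(3 jobs) = 1 + 0.44·t(3 jobs) + 0.26·t(4 jobs)
t(4 jobs) = 1 + 0.36·t(3 jobs) + 0.38·t(4 jobs)
Solving: t(3 jobs) = 3.4700, t(4 jobs) = 3.6278.
Expected ticks from 4 jobs to 2 jobs: 3.6278.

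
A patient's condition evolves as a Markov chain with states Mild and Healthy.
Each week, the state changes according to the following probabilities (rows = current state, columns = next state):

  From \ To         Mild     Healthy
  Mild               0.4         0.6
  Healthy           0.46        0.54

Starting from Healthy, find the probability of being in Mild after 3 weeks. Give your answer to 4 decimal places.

0.4341

Propagate the distribution vector 3 weeks from Healthy.
After 0 weeks: (0.0000, 1.0000)
After 1 week: (0.4600, 0.5400)
After 2 weeks: (0.4324, 0.5676)
After 3 weeks: (0.4341, 0.5659)
P(in Mild after 3 weeks) = 0.4341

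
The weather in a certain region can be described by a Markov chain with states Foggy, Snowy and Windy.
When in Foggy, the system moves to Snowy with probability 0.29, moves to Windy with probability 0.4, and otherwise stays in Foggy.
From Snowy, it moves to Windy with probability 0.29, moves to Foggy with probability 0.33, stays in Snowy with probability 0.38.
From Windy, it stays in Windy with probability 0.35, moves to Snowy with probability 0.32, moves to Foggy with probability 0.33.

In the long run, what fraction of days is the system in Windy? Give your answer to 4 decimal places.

0.3464

Let the stationary distribution be π with π = πP and π_1 + π_2 + π_3 = 1.
π_1 = 0.31·π_1 + 0.33·π_2 + 0.33·π_3
π_2 = 0.29·π_1 + 0.38·π_2 + 0.32·π_3
Solving with the normalization constraint gives π = (0.3235, 0.3301, 0.3464).
So the stationary probability of Windy is 0.3464.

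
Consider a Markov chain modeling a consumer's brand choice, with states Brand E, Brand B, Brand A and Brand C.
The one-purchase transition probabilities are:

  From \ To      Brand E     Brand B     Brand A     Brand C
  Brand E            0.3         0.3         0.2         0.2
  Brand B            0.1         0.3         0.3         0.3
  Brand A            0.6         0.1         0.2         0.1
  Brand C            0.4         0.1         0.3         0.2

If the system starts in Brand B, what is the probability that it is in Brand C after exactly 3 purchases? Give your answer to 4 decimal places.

Propagate the distribution vector 3 purchases from Brand B.
After 0 purchases: (0.0000, 1.0000, 0.0000, 0.0000)
After 1 purchase: (0.1000, 0.3000, 0.3000, 0.3000)
After 2 purchases: (0.3600, 0.1800, 0.2600, 0.2000)
After 3 purchases: (0.3620, 0.2080, 0.2380, 0.1920)
P(in Brand C after 3 purchases) = 0.1920

0.1920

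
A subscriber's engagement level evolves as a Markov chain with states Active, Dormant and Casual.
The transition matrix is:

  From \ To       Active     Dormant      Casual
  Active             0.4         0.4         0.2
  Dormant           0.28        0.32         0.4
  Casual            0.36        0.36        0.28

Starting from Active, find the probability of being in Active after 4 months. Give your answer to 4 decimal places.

Propagate the distribution vector 4 months from Active.
After 0 months: (1.0000, 0.0000, 0.0000)
After 1 month: (0.4000, 0.4000, 0.2000)
After 2 months: (0.3440, 0.3600, 0.2960)
After 3 months: (0.3450, 0.3594, 0.2957)
After 4 months: (0.3450, 0.3594, 0.2955)
P(in Active after 4 months) = 0.3450

0.3450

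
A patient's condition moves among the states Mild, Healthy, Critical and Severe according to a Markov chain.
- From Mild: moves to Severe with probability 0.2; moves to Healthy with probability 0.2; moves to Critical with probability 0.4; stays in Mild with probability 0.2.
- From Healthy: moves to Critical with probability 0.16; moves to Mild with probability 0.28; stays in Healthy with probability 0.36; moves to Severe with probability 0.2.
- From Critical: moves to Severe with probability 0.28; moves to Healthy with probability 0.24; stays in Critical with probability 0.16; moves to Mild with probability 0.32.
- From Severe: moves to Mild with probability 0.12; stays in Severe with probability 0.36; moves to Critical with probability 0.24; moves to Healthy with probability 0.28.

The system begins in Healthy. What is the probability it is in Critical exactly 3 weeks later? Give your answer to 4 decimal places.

Propagate the distribution vector 3 weeks from Healthy.
After 0 weeks: (0.0000, 1.0000, 0.0000, 0.0000)
After 1 week: (0.2800, 0.3600, 0.1600, 0.2000)
After 2 weeks: (0.2320, 0.2800, 0.2432, 0.2448)
After 3 weeks: (0.2320, 0.2741, 0.2353, 0.2586)
P(in Critical after 3 weeks) = 0.2353

0.2353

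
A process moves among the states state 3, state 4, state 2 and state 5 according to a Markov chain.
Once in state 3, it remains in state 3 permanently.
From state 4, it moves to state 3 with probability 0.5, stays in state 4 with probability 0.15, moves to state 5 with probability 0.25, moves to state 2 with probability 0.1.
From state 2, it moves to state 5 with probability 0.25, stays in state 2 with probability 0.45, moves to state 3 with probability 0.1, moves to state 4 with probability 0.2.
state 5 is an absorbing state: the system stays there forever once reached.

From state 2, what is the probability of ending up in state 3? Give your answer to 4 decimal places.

Let h(s) be the probability of absorption at state 3 starting from transient state s. Then h(state 3) = 1 and h(state 5) = 0. By first-step analysis:
h(state 4) = 0.5·1 + 0.15·h(state 4) + 0.1·h(state 2) + 0.25·0
h(state 2) = 0.1·1 + 0.2·h(state 4) + 0.45·h(state 2) + 0.25·0
Solving: h(state 4) = 0.6369, h(state 2) = 0.4134.
Starting from state 2, the probability is 0.4134.

0.4134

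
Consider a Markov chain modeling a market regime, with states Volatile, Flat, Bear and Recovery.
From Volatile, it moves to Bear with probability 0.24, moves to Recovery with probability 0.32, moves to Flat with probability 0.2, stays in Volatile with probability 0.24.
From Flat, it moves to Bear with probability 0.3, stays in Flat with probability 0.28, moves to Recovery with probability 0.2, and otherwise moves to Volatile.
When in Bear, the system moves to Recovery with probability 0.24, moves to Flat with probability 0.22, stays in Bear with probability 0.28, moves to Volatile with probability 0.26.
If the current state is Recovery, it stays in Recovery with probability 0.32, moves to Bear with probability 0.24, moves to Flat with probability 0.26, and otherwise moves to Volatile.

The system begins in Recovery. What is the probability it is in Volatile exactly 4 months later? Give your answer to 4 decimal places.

Propagate the distribution vector 4 months from Recovery.
After 0 months: (0.0000, 0.0000, 0.0000, 1.0000)
After 1 month: (0.1800, 0.2600, 0.2400, 0.3200)
After 2 months: (0.2204, 0.2448, 0.2652, 0.2696)
After 3 months: (0.2242, 0.2411, 0.2653, 0.2694)
After 4 months: (0.2243, 0.2408, 0.2651, 0.2698)
P(in Volatile after 4 months) = 0.2243

0.2243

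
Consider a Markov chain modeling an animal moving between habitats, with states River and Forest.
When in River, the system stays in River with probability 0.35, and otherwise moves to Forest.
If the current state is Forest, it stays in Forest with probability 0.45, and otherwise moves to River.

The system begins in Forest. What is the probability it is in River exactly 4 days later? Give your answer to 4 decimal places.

0.4576

Propagate the distribution vector 4 days from Forest.
After 0 days: (0.0000, 1.0000)
After 1 day: (0.5500, 0.4500)
After 2 days: (0.4400, 0.5600)
After 3 days: (0.4620, 0.5380)
After 4 days: (0.4576, 0.5424)
P(in River after 4 days) = 0.4576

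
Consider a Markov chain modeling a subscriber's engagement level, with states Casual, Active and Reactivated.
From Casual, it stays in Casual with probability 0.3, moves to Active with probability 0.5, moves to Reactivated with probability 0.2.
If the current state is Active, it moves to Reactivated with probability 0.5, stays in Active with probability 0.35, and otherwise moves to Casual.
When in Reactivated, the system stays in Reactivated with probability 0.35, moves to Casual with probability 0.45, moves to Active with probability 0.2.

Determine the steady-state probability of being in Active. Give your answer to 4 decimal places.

0.3419

Let the stationary distribution be π with π = πP and π_1 + π_2 + π_3 = 1.
π_1 = 0.3·π_1 + 0.15·π_2 + 0.45·π_3
π_2 = 0.5·π_1 + 0.35·π_2 + 0.2·π_3
Solving with the normalization constraint gives π = (0.3021, 0.3419, 0.3560).
So the stationary probability of Active is 0.3419.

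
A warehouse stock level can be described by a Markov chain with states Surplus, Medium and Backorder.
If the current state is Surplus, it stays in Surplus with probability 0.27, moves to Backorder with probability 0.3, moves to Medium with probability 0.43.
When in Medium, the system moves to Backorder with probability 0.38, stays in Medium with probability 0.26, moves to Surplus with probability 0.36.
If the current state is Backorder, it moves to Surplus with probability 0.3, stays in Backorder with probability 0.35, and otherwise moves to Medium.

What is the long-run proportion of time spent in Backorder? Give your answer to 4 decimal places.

Let the stationary distribution be π with π = πP and π_1 + π_2 + π_3 = 1.
π_1 = 0.27·π_1 + 0.36·π_2 + 0.3·π_3
π_2 = 0.43·π_1 + 0.26·π_2 + 0.35·π_3
Solving with the normalization constraint gives π = (0.3113, 0.3439, 0.3448).
So the stationary probability of Backorder is 0.3448.

0.3448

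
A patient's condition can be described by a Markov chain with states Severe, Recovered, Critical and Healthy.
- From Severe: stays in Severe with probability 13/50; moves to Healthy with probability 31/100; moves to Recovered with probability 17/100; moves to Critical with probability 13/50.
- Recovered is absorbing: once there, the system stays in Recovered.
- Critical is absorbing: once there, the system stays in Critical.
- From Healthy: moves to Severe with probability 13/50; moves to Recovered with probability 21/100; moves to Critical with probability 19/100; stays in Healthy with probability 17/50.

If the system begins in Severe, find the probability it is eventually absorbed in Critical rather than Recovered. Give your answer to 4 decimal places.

0.5652

Let h(s) be the probability of absorption at Critical starting from transient state s. Then h(Critical) = 1 and h(Recovered) = 0. By first-step analysis:
h(Severe) = 0.26·h(Severe) + 0.17·0 + 0.26·1 + 0.31·h(Healthy)
h(Healthy) = 0.26·h(Severe) + 0.21·0 + 0.19·1 + 0.34·h(Healthy)
Solving: h(Severe) = 0.5652, h(Healthy) = 0.5105.
Starting from Severe, the probability is 0.5652.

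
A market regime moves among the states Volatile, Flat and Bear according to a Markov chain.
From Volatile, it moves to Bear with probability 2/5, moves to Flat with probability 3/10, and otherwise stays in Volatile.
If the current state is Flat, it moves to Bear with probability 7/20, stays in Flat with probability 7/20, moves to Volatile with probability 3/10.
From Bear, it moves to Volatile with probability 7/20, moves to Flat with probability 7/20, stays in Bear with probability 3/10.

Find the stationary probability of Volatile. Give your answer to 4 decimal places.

0.3174

Let the stationary distribution be π with π = πP and π_1 + π_2 + π_3 = 1.
π_1 = 0.3·π_1 + 0.3·π_2 + 0.35·π_3
π_2 = 0.3·π_1 + 0.35·π_2 + 0.35·π_3
Solving with the normalization constraint gives π = (0.3174, 0.3341, 0.3484).
So the stationary probability of Volatile is 0.3174.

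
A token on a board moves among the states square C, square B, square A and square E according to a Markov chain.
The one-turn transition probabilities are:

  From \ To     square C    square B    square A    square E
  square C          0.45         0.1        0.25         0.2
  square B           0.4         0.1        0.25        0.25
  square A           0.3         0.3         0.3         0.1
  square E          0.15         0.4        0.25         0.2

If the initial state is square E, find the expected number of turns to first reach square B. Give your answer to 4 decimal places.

Let t(s) be the expected number of turns to first reach square B from state s, with t(square B) = 0. Conditioning on the first turn:
t(square C) = 1 + 0.45·t(square C) + 0.25·t(square A) + 0.2·t(square E)
t(square A) = 1 + 0.3·t(square C) + 0.3·t(square A) + 0.1·t(square E)
t(square E) = 1 + 0.15·t(square C) + 0.25·t(square A) + 0.2·t(square E)
Solving: t(square C) = 4.8843, t(square A) = 4.0103, t(square E) = 3.4190.
Expected turns from square E to square B: 3.4190.

3.4190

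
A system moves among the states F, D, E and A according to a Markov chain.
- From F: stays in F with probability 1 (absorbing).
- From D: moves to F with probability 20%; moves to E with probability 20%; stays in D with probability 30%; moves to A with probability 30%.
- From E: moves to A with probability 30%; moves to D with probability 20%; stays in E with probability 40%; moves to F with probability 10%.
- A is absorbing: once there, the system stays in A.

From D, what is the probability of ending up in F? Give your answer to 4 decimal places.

0.3684

Let h(s) be the probability of absorption at F starting from transient state s. Then h(F) = 1 and h(A) = 0. By first-step analysis:
h(D) = 0.2·1 + 0.3·h(D) + 0.2·h(E) + 0.3·0
h(E) = 0.1·1 + 0.2·h(D) + 0.4·h(E) + 0.3·0
Solving: h(D) = 0.3684, h(E) = 0.2895.
Starting from D, the probability is 0.3684.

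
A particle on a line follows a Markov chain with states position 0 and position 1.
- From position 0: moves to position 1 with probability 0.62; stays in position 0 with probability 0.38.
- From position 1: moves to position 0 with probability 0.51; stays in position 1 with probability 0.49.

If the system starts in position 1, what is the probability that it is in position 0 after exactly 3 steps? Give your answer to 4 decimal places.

0.4523

Propagate the distribution vector 3 steps from position 1.
After 0 steps: (0.0000, 1.0000)
After 1 step: (0.5100, 0.4900)
After 2 steps: (0.4437, 0.5563)
After 3 steps: (0.4523, 0.5477)
P(in position 0 after 3 steps) = 0.4523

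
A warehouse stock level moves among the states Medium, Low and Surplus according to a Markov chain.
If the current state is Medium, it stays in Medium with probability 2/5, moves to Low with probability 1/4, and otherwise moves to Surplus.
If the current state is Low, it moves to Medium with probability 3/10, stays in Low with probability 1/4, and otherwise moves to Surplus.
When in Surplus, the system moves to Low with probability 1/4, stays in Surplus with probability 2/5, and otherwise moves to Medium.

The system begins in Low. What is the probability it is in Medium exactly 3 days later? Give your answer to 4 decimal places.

Propagate the distribution vector 3 days from Low.
After 0 days: (0.0000, 1.0000, 0.0000)
After 1 day: (0.3000, 0.2500, 0.4500)
After 2 days: (0.3525, 0.2500, 0.3975)
After 3 days: (0.3551, 0.2500, 0.3949)
P(in Medium after 3 days) = 0.3551

0.3551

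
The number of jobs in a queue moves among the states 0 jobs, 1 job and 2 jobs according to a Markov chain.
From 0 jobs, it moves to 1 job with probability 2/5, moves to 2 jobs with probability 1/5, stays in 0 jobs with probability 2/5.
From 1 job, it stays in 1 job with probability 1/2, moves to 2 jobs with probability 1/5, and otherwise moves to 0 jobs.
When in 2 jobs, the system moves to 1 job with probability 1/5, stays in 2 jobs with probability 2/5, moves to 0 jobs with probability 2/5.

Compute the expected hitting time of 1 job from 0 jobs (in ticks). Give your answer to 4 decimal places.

2.8571

Let t(s) be the expected number of ticks to first reach 1 job from state s, with t(1 job) = 0. Conditioning on the first tick:
t(0 jobs) = 1 + 0.4·t(0 jobs) + 0.2·t(2 jobs)
t(2 jobs) = 1 + 0.4·t(0 jobs) + 0.4·t(2 jobs)
Solving: t(0 jobs) = 2.8571, t(2 jobs) = 3.5714.
Expected ticks from 0 jobs to 1 job: 2.8571.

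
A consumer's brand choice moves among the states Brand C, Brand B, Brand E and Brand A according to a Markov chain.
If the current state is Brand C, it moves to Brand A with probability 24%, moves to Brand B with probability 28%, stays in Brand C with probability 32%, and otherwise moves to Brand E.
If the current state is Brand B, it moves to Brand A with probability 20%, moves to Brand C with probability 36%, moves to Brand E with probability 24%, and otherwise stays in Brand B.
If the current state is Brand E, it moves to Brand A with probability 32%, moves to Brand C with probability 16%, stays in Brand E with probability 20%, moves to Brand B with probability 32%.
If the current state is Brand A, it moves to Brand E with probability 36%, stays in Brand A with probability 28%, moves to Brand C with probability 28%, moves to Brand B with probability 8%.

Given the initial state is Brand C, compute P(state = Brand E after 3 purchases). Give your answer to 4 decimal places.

0.2370

Propagate the distribution vector 3 purchases from Brand C.
After 0 purchases: (1.0000, 0.0000, 0.0000, 0.0000)
After 1 purchase: (0.3200, 0.2800, 0.1600, 0.2400)
After 2 purchases: (0.2960, 0.2160, 0.2368, 0.2512)
After 3 purchases: (0.2807, 0.2220, 0.2370, 0.2604)
P(in Brand E after 3 purchases) = 0.2370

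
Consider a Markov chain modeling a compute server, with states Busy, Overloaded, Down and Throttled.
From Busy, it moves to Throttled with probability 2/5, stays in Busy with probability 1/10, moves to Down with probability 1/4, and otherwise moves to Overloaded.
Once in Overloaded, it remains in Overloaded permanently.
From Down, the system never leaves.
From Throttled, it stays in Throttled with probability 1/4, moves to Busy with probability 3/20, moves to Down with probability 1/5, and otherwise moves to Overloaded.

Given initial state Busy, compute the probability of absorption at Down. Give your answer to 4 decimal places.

Let h(s) be the probability of absorption at Down starting from transient state s. Then h(Down) = 1 and h(Overloaded) = 0. By first-step analysis:
h(Busy) = 0.1·h(Busy) + 0.25·0 + 0.25·1 + 0.4·h(Throttled)
h(Throttled) = 0.15·h(Busy) + 0.4·0 + 0.2·1 + 0.25·h(Throttled)
Solving: h(Busy) = 0.4350, h(Throttled) = 0.3537.
Starting from Busy, the probability is 0.4350.

0.4350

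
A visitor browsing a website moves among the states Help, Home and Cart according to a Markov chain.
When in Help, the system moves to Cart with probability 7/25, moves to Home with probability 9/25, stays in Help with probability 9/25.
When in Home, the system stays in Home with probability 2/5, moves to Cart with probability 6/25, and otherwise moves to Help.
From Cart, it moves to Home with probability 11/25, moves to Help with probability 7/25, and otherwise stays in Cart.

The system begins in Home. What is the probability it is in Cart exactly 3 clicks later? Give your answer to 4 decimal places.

0.2642

Propagate the distribution vector 3 clicks from Home.
After 0 clicks: (0.0000, 1.0000, 0.0000)
After 1 click: (0.3600, 0.4000, 0.2400)
After 2 clicks: (0.3408, 0.3952, 0.2640)
After 3 clicks: (0.3389, 0.3969, 0.2642)
P(in Cart after 3 clicks) = 0.2642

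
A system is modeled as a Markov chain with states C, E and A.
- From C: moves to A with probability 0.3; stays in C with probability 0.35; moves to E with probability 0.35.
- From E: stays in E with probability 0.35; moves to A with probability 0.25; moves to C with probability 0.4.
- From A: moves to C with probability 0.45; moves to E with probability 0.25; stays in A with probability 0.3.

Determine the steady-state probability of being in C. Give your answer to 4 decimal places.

Let the stationary distribution be π with π = πP and π_1 + π_2 + π_3 = 1.
π_1 = 0.35·π_1 + 0.4·π_2 + 0.45·π_3
π_2 = 0.35·π_1 + 0.35·π_2 + 0.25·π_3
Solving with the normalization constraint gives π = (0.3945, 0.3216, 0.2839).
So the stationary probability of C is 0.3945.

0.3945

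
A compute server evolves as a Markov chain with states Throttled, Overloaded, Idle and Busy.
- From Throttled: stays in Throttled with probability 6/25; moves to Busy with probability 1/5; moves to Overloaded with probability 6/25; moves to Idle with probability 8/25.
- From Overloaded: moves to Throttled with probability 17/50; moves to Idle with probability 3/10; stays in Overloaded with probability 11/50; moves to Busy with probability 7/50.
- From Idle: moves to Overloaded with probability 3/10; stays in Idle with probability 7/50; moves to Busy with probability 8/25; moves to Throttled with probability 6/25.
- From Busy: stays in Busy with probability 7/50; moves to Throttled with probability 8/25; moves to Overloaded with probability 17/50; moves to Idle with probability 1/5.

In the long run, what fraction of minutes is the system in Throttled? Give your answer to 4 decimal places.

Let the stationary distribution be π with π = πP and π_1 + π_2 + π_3 + π_4 = 1.
π_1 = 0.24·π_1 + 0.34·π_2 + 0.24·π_3 + 0.32·π_4
π_2 = 0.24·π_1 + 0.22·π_2 + 0.3·π_3 + 0.34·π_4
π_3 = 0.32·π_1 + 0.3·π_2 + 0.14·π_3 + 0.2·π_4
Solving with the normalization constraint gives π = (0.2831, 0.2695, 0.2461, 0.2013).
So the stationary probability of Throttled is 0.2831.

0.2831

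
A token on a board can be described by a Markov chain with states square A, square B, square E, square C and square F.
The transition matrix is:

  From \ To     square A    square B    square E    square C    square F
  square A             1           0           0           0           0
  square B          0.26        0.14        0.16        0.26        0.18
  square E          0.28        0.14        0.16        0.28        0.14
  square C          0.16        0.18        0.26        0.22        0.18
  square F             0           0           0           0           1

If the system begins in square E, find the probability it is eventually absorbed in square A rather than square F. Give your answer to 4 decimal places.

Let h(s) be the probability of absorption at square A starting from transient state s. Then h(square A) = 1 and h(square F) = 0. By first-step analysis:
h(square B) = 0.26·1 + 0.14·h(square B) + 0.16·h(square E) + 0.26·h(square C) + 0.18·0
h(square E) = 0.28·1 + 0.14·h(square B) + 0.16·h(square E) + 0.28·h(square C) + 0.14·0
h(square C) = 0.16·1 + 0.18·h(square B) + 0.26·h(square E) + 0.22·h(square C) + 0.18·0
Solving: h(square B) = 0.5800, h(square E) = 0.6109, h(square C) = 0.5426.
Starting from square E, the probability is 0.6109.

0.6109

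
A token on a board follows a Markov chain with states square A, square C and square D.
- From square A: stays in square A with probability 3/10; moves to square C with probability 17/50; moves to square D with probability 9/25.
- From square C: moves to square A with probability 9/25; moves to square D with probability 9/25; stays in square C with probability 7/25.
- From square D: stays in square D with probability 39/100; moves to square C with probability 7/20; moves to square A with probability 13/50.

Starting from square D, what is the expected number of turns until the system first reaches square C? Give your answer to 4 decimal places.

2.8794

Let t(s) be the expected number of turns to first reach square C from state s, with t(square C) = 0. Conditioning on the first turn:
t(square A) = 1 + 0.3·t(square A) + 0.36·t(square D)
t(square D) = 1 + 0.26·t(square A) + 0.39·t(square D)
Solving: t(square A) = 2.9094, t(square D) = 2.8794.
Expected turns from square D to square C: 2.8794.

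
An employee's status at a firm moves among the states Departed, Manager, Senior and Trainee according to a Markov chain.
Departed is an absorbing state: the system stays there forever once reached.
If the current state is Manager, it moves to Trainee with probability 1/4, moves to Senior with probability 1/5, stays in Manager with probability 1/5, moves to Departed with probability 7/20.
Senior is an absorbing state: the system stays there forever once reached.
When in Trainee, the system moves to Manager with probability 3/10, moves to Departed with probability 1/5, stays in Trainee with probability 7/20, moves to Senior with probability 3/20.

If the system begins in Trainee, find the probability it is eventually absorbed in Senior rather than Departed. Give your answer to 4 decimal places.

Let h(s) be the probability of absorption at Senior starting from transient state s. Then h(Senior) = 1 and h(Departed) = 0. By first-step analysis:
h(Manager) = 0.35·0 + 0.2·h(Manager) + 0.2·1 + 0.25·h(Trainee)
h(Trainee) = 0.2·0 + 0.3·h(Manager) + 0.15·1 + 0.35·h(Trainee)
Solving: h(Manager) = 0.3764, h(Trainee) = 0.4045.
Starting from Trainee, the probability is 0.4045.

0.4045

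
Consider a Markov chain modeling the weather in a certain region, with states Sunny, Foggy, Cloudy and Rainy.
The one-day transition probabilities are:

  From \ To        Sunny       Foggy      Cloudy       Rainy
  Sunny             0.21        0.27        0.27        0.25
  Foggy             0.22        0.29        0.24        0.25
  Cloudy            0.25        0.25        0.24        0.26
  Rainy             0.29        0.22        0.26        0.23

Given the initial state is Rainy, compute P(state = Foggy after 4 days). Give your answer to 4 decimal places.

0.2577

Propagate the distribution vector 4 days from Rainy.
After 0 days: (0.0000, 0.0000, 0.0000, 1.0000)
After 1 day: (0.2900, 0.2200, 0.2600, 0.2300)
After 2 days: (0.2410, 0.2577, 0.2533, 0.2480)
After 3 days: (0.2425, 0.2577, 0.2522, 0.2476)
After 4 days: (0.2425, 0.2577, 0.2522, 0.2476)
P(in Foggy after 4 days) = 0.2577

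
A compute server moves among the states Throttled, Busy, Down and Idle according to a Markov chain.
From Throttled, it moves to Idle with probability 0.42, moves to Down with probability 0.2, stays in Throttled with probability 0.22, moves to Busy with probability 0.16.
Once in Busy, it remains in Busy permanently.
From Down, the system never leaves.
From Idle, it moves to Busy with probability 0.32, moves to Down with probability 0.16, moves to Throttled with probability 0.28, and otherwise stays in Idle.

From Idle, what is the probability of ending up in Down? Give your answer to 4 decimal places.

0.3805

Let h(s) be the probability of absorption at Down starting from transient state s. Then h(Down) = 1 and h(Busy) = 0. By first-step analysis:
h(Throttled) = 0.22·h(Throttled) + 0.16·0 + 0.2·1 + 0.42·h(Idle)
h(Idle) = 0.28·h(Throttled) + 0.32·0 + 0.16·1 + 0.24·h(Idle)
Solving: h(Throttled) = 0.4613, h(Idle) = 0.3805.
Starting from Idle, the probability is 0.3805.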